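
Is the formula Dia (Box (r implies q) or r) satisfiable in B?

1. Dia (Box (r implies q) or r), u
2. Box (r implies q) or r, v   [Dia-rule on 1: fresh world v, uRv]
3. r, v   [or-rule on 2 (branches; this branch)]
Accessibility: uRu, uRv, vRu, vRv

Yes, satisfiable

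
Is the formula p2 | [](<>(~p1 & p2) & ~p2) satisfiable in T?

1. p2 | [](<>(~p1 & p2) & ~p2), u
2. p2, u
Accessibility: uRu

Satisfiable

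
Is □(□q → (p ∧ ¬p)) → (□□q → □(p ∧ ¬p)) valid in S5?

Yes, valid

Tableau for the negation ¬(□(□q → (p ∧ ¬p)) → (□□q → □(p ∧ ¬p))):
1. ¬(□(□q → (p ∧ ¬p)) → (□□q → □(p ∧ ¬p))), 0
2. □(□q → (p ∧ ¬p)), 0   [¬→-rule on 1]
3. ¬(□□q → □(p ∧ ¬p)), 0   [¬→-rule on 1]
4. □□q, 0   [¬→-rule on 3]
5. ¬□(p ∧ ¬p), 0   [¬→-rule on 3]
6. □q → (p ∧ ¬p), 0   [□-rule on 2 via 0R0]
7. □q, 0   [□-rule on 4 via 0R0]
8. q, 0   [□-rule on 7 via 0R0]
9. ¬□q, 0   [→-rule on 6 (branches; this branch)]
10. ¬(p ∧ ¬p), 1   [¬□-rule on 5: fresh world 1, 0R1]
11. □q → (p ∧ ¬p), 1   [□-rule on 2 via 0R1]
12. □q, 1   [□-rule on 4 via 0R1]
13. q, 1   [□-rule on 7 via 0R1]
14. p, 1   [¬∧-rule on 10 (branches; this branch)]
15. ¬□q, 1   [→-rule on 11 (branches; this branch)]
16. ¬q, 2   [¬□-rule on 9: fresh world 2, 0R2]
17. □q → (p ∧ ¬p), 2   [□-rule on 2 via 0R2]
18. □q, 2   [□-rule on 4 via 0R2]
19. q, 2   [□-rule on 7 via 0R2]
Accessibility: 0R0, 0R1, 0R2, 1R0, 1R1, 1R2, 2R0, 2R1, 2R2
Branch closes: q and ¬q both at 2.
All branches of the negation close; one closing branch shown above.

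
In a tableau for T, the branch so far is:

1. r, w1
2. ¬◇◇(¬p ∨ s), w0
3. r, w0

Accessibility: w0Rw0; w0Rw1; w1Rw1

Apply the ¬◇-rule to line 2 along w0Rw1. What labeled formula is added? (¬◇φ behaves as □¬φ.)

¬◇(¬p ∨ s), w1

¬◇φ behaves as □¬φ: propagate the negated body to each accessible world.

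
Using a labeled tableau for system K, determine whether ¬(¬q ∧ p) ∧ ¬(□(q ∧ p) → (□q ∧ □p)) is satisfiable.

1. ¬(¬q ∧ p) ∧ ¬(□(q ∧ p) → (□q ∧ □p)), 0
2. ¬(¬q ∧ p), 0
3. ¬(□(q ∧ p) → (□q ∧ □p)), 0
4. □(q ∧ p), 0
5. ¬(□q ∧ □p), 0
6. ¬p, 0
7. ¬□p, 0
8. ¬p, 1
9. q ∧ p, 1
10. q, 1
11. p, 1
Accessibility: 0R1
Branch closes: p and ¬p both at 1.
Every branch closes; the branch above is one of them.

Unsatisfiable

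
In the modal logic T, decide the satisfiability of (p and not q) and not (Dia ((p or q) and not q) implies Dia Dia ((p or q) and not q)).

1. (p and not q) and not (Dia ((p or q) and not q) implies Dia Dia ((p or q) and not q)), u
2. p and not q, u   [and-rule on 1]
3. not (Dia ((p or q) and not q) implies Dia Dia ((p or q) and not q)), u   [and-rule on 1]
4. p, u   [and-rule on 2]
5. not q, u   [and-rule on 2]
6. Dia ((p or q) and not q), u   [neg-implies-rule on 3]
7. not Dia Dia ((p or q) and not q), u   [neg-implies-rule on 3]
8. not Dia ((p or q) and not q), u   [neg-Dia-rule on 7 via uRu]
9. not ((p or q) and not q), u   [neg-Dia-rule on 8 via uRu]
10. not (p or q), u   [neg-and-rule on 9 (branches; this branch)]
11. not p, u   [neg-or-rule on 10]
Accessibility: uRu
Branch closes: p and not p both at u.
All branches of the tableau close; one closing branch shown above.

No, unsatisfiable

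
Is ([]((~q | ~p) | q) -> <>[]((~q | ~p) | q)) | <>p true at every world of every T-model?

Valid in T

Tableau for the negation ~(([]((~q | ~p) | q) -> <>[]((~q | ~p) | q)) | <>p):
1. ~(([]((~q | ~p) | q) -> <>[]((~q | ~p) | q)) | <>p), u
2. ~([]((~q | ~p) | q) -> <>[]((~q | ~p) | q)), u
3. ~<>p, u
4. []((~q | ~p) | q), u
5. ~<>[]((~q | ~p) | q), u
6. ~p, u
7. (~q | ~p) | q, u
8. ~[]((~q | ~p) | q), u
9. ~q | ~p, u
10. ~((~q | ~p) | q), v
11. ~(~q | ~p), v
12. ~q, v
13. q, v
14. p, v
Accessibility: uRu, uRv, vRv
Branch closes: q and ~q both at v.
All branches of the negation close; one closing branch shown above.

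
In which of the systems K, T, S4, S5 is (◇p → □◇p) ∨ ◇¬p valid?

K-tableau for the negation ¬((◇p → □◇p) ∨ ◇¬p):
1. ¬((◇p → □◇p) ∨ ◇¬p), u
2. ¬(◇p → □◇p), u
3. ¬◇¬p, u
4. ◇p, u
5. ¬□◇p, u
6. p, v
7. ¬◇p, w
8. p, w
Accessibility: uRv, uRw
Complete open branch: countermodel on a K-frame, so not valid in K.
T-tableau for the negation ¬((◇p → □◇p) ∨ ◇¬p):
1. ¬((◇p → □◇p) ∨ ◇¬p), u
2. ¬(◇p → □◇p), u
3. ¬◇¬p, u
4. ◇p, u
5. ¬□◇p, u
6. p, u
7. p, v
8. ¬◇p, w
9. p, w
10. ¬p, w
Accessibility: uRu, uRv, uRw, vRv, wRw
Branch closes: p and ¬p both at w.
Every branch closes (one shown): valid in T, hence also in S4, S5 (every theorem of T is a theorem of S4 and S5).

T, S4, S5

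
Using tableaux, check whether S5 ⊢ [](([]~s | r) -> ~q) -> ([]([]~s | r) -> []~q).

Valid in S5

Tableau for the negation ~([](([]~s | r) -> ~q) -> ([]([]~s | r) -> []~q)):
1. ~([](([]~s | r) -> ~q) -> ([]([]~s | r) -> []~q)), w0
2. [](([]~s | r) -> ~q), w0
3. ~([]([]~s | r) -> []~q), w0
4. []([]~s | r), w0
5. ~[]~q, w0
6. ([]~s | r) -> ~q, w0
7. []~s | r, w0
8. ~([]~s | r), w0
9. ~[]~s, w0
10. ~r, w0
11. []~s, w0
12. ~s, w0
13. q, w1
14. ([]~s | r) -> ~q, w1
15. []~s | r, w1
16. ~s, w1
17. ~([]~s | r), w1
18. ~[]~s, w1
19. ~r, w1
20. []~s, w1
21. s, w2
22. ([]~s | r) -> ~q, w2
23. []~s | r, w2
24. ~s, w2
Accessibility: w0Rw0, w0Rw1, w0Rw2, w1Rw0, w1Rw1, w1Rw2, w2Rw0, w2Rw1, w2Rw2
Branch closes: s and ~s both at w2.
All branches of the negation close; one closing branch shown above.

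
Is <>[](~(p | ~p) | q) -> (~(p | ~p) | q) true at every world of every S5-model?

Yes, valid

Tableau for the negation ~(<>[](~(p | ~p) | q) -> (~(p | ~p) | q)):
1. ~(<>[](~(p | ~p) | q) -> (~(p | ~p) | q)), u
2. <>[](~(p | ~p) | q), u
3. ~(~(p | ~p) | q), u
4. p | ~p, u
5. ~q, u
6. ~p, u
7. [](~(p | ~p) | q), v
8. ~(p | ~p) | q, u
9. ~(p | ~p) | q, v
10. ~(p | ~p), u
11. p, u
Accessibility: uRu, uRv, vRu, vRv
Branch closes: p and ~p both at u.
All branches of the negation close; one closing branch shown above.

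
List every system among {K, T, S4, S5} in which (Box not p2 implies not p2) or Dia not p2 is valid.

T, S4, S5

K-tableau for the negation not ((Box not p2 implies not p2) or Dia not p2):
1. not ((Box not p2 implies not p2) or Dia not p2), w0
2. not (Box not p2 implies not p2), w0   [neg-or-rule on 1]
3. not Dia not p2, w0   [neg-or-rule on 1]
4. Box not p2, w0   [neg-implies-rule on 2]
5. p2, w0   [neg-implies-rule on 2]
Complete open branch: countermodel on a K-frame, so not valid in K.
T-tableau for the negation not ((Box not p2 implies not p2) or Dia not p2):
1. not ((Box not p2 implies not p2) or Dia not p2), w0
2. not (Box not p2 implies not p2), w0   [neg-or-rule on 1]
3. not Dia not p2, w0   [neg-or-rule on 1]
4. Box not p2, w0   [neg-implies-rule on 2]
5. p2, w0   [neg-implies-rule on 2]
6. not p2, w0   [Box-rule on 4 via w0Rw0]
Accessibility: w0Rw0
Branch closes: p2 and not p2 both at w0.
Every branch closes (one shown): valid in T, hence also in S4, S5 (every theorem of T is a theorem of S4 and S5).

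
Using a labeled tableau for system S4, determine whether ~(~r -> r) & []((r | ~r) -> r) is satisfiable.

No, unsatisfiable

1. ~(~r -> r) & []((r | ~r) -> r), u
2. ~(~r -> r), u
3. []((r | ~r) -> r), u
4. ~r, u
5. (r | ~r) -> r, u
6. ~(r | ~r), u
7. r, u
Accessibility: uRu
Branch closes: r and ~r both at u.
(One branch shown.) All branches close.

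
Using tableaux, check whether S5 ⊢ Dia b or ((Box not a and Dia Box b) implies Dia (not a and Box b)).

Tableau for the negation not (Dia b or ((Box not a and Dia Box b) implies Dia (not a and Box b))):
1. not (Dia b or ((Box not a and Dia Box b) implies Dia (not a and Box b))), u
2. not Dia b, u   [neg-or-rule on 1]
3. not ((Box not a and Dia Box b) implies Dia (not a and Box b)), u   [neg-or-rule on 1]
4. Box not a and Dia Box b, u   [neg-implies-rule on 3]
5. not Dia (not a and Box b), u   [neg-implies-rule on 3]
6. Box not a, u   [and-rule on 4]
7. Dia Box b, u   [and-rule on 4]
8. not b, u   [neg-Dia-rule on 2 via uRu]
9. not (not a and Box b), u   [neg-Dia-rule on 5 via uRu]
10. not a, u   [Box-rule on 6 via uRu]
11. not Box b, u   [neg-and-rule on 9 (branches; this branch)]
12. Box b, v   [Dia-rule on 7: fresh world v, uRv]
13. not b, v   [neg-Dia-rule on 2 via uRv]
14. not (not a and Box b), v   [neg-Dia-rule on 5 via uRv]
15. not a, v   [Box-rule on 6 via uRv]
16. b, u   [Box-rule on 12 via vRu]
Accessibility: uRu, uRv, vRu, vRv
Branch closes: b and not b both at u.
Every branch of the negation's tableau closes; the branch above is one of them.

Valid in S5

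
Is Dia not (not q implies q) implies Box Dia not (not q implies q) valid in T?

No, not valid

Tableau for the negation not (Dia not (not q implies q) implies Box Dia not (not q implies q)):
1. not (Dia not (not q implies q) implies Box Dia not (not q implies q)), w0
2. Dia not (not q implies q), w0
3. not Box Dia not (not q implies q), w0
4. not (not q implies q), w1
5. not q, w1
6. not Dia not (not q implies q), w2
7. not q implies q, w2
8. q, w2
Accessibility: w0Rw0, w0Rw1, w0Rw2, w1Rw1, w2Rw2
The negation has an open branch (countermodel exists).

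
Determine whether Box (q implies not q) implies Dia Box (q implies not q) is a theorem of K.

Tableau for the negation not (Box (q implies not q) implies Dia Box (q implies not q)):
1. not (Box (q implies not q) implies Dia Box (q implies not q)), u
2. Box (q implies not q), u   [neg-implies-rule on 1]
3. not Dia Box (q implies not q), u   [neg-implies-rule on 1]
The negation has an open branch (countermodel exists).

No, not valid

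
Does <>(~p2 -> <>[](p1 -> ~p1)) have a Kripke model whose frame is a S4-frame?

Yes, satisfiable

1. <>(~p2 -> <>[](p1 -> ~p1)), w0
2. ~p2 -> <>[](p1 -> ~p1), w1
3. <>[](p1 -> ~p1), w1
4. [](p1 -> ~p1), w2
5. p1 -> ~p1, w2
6. ~p1, w2
Accessibility: w0Rw0, w0Rw1, w0Rw2, w1Rw1, w1Rw2, w2Rw2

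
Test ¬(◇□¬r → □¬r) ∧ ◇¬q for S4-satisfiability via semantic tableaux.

Yes, satisfiable

1. ¬(◇□¬r → □¬r) ∧ ◇¬q, w0
2. ¬(◇□¬r → □¬r), w0
3. ◇¬q, w0
4. ◇□¬r, w0
5. ¬□¬r, w0
6. ¬q, w1
7. □¬r, w2
8. ¬r, w2
9. r, w3
Accessibility: w0Rw0, w0Rw1, w0Rw2, w0Rw3, w1Rw1, w2Rw2, w3Rw3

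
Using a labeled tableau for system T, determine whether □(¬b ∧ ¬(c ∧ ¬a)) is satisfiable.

1. □(¬b ∧ ¬(c ∧ ¬a)), 0
2. ¬b ∧ ¬(c ∧ ¬a), 0   [□-rule on 1 via 0R0]
3. ¬b, 0   [∧-rule on 2]
4. ¬(c ∧ ¬a), 0   [∧-rule on 2]
5. a, 0   [¬∧-rule on 4 (branches; this branch)]
Accessibility: 0R0

Yes, satisfiable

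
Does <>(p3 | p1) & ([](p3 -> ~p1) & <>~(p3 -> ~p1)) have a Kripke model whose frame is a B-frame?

1. <>(p3 | p1) & ([](p3 -> ~p1) & <>~(p3 -> ~p1)), u
2. <>(p3 | p1), u
3. [](p3 -> ~p1) & <>~(p3 -> ~p1), u
4. [](p3 -> ~p1), u
5. <>~(p3 -> ~p1), u
6. p3 -> ~p1, u
7. ~p1, u
8. p3 | p1, v
9. p3 -> ~p1, v
10. p1, v
11. ~p3, v
12. ~(p3 -> ~p1), w
13. p3, w
14. p1, w
15. p3 -> ~p1, w
16. ~p1, w
Accessibility: uRu, uRv, uRw, vRu, vRv, wRu, wRw
Branch closes: p1 and ~p1 both at w.
(One branch shown.) All branches close.

Unsatisfiable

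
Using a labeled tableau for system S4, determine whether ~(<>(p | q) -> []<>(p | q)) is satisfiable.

Yes, satisfiable

1. ~(<>(p | q) -> []<>(p | q)), 0
2. <>(p | q), 0   [~->-rule on 1]
3. ~[]<>(p | q), 0   [~->-rule on 1]
4. p | q, 1   [<>-rule on 2: fresh world 1, 0R1]
5. q, 1   [|-rule on 4 (branches; this branch)]
6. ~<>(p | q), 2   [~[]-rule on 3: fresh world 2, 0R2]
7. ~(p | q), 2   [~<>-rule on 6 via 2R2]
8. ~p, 2   [~|-rule on 7]
9. ~q, 2   [~|-rule on 7]
Accessibility: 0R0, 0R1, 0R2, 1R1, 2R2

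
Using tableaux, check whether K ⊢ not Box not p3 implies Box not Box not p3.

Invalid (countermodel exists)

Tableau for the negation not (not Box not p3 implies Box not Box not p3):
1. not (not Box not p3 implies Box not Box not p3), u
2. not Box not p3, u   [neg-implies-rule on 1]
3. not Box not Box not p3, u   [neg-implies-rule on 1]
4. p3, v   [neg-Box-rule on 2: fresh world v, uRv]
5. Box not p3, w   [neg-Box-rule on 3: fresh world w, uRw]
Accessibility: uRv, uRw
The negation has an open branch (countermodel exists).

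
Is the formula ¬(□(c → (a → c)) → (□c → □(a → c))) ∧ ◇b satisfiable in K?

No, unsatisfiable

1. ¬(□(c → (a → c)) → (□c → □(a → c))) ∧ ◇b, w0
2. ¬(□(c → (a → c)) → (□c → □(a → c))), w0   [∧-rule on 1]
3. ◇b, w0   [∧-rule on 1]
4. □(c → (a → c)), w0   [¬→-rule on 2]
5. ¬(□c → □(a → c)), w0   [¬→-rule on 2]
6. □c, w0   [¬→-rule on 5]
7. ¬□(a → c), w0   [¬→-rule on 5]
8. b, w1   [◇-rule on 3: fresh world w1, w0Rw1]
9. c → (a → c), w1   [□-rule on 4 via w0Rw1]
10. c, w1   [□-rule on 6 via w0Rw1]
11. a → c, w1   [→-rule on 9 (branches; this branch)]
12. ¬(a → c), w2   [¬□-rule on 7: fresh world w2, w0Rw2]
13. a, w2   [¬→-rule on 12]
14. ¬c, w2   [¬→-rule on 12]
15. c → (a → c), w2   [□-rule on 4 via w0Rw2]
16. c, w2   [□-rule on 6 via w0Rw2]
Accessibility: w0Rw1, w0Rw2
Branch closes: c and ¬c both at w2.
Every branch closes; the branch above is one of them.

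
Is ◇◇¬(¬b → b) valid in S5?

Tableau for the negation ¬◇◇¬(¬b → b):
1. ¬◇◇¬(¬b → b), 0
2. ¬◇¬(¬b → b), 0
3. ¬b → b, 0
4. b, 0
Accessibility: 0R0
The negation has an open branch (countermodel exists).

No, not valid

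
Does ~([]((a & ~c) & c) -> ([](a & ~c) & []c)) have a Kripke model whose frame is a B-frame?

1. ~([]((a & ~c) & c) -> ([](a & ~c) & []c)), 0
2. []((a & ~c) & c), 0
3. ~([](a & ~c) & []c), 0
4. (a & ~c) & c, 0
5. a & ~c, 0
6. c, 0
7. a, 0
8. ~c, 0
Accessibility: 0R0
Branch closes: c and ~c both at 0.
All branches of the tableau close; one closing branch shown above.

Unsatisfiable (every branch closes)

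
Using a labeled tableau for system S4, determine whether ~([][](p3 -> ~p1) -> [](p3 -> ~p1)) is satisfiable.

1. ~([][](p3 -> ~p1) -> [](p3 -> ~p1)), w0
2. [][](p3 -> ~p1), w0
3. ~[](p3 -> ~p1), w0
4. [](p3 -> ~p1), w0
5. p3 -> ~p1, w0
6. ~p1, w0
7. ~(p3 -> ~p1), w1
8. p3, w1
9. p1, w1
10. [](p3 -> ~p1), w1
11. p3 -> ~p1, w1
12. ~p1, w1
Accessibility: w0Rw0, w0Rw1, w1Rw1
Branch closes: p1 and ~p1 both at w1.
(One branch shown.) All branches close.

Unsatisfiable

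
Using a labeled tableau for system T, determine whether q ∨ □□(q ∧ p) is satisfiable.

1. q ∨ □□(q ∧ p), 0
2. □□(q ∧ p), 0
3. □(q ∧ p), 0
4. q ∧ p, 0
5. q, 0
6. p, 0
Accessibility: 0R0

Yes, satisfiable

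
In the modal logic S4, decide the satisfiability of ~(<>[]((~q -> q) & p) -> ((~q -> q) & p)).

Yes, satisfiable

1. ~(<>[]((~q -> q) & p) -> ((~q -> q) & p)), u
2. <>[]((~q -> q) & p), u
3. ~((~q -> q) & p), u
4. ~p, u
5. []((~q -> q) & p), v
6. (~q -> q) & p, v
7. ~q -> q, v
8. p, v
9. q, v
Accessibility: uRu, uRv, vRv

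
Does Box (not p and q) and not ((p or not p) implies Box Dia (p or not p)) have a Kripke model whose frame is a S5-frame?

Unsatisfiable

1. Box (not p and q) and not ((p or not p) implies Box Dia (p or not p)), u
2. Box (not p and q), u
3. not ((p or not p) implies Box Dia (p or not p)), u
4. p or not p, u
5. not Box Dia (p or not p), u
6. not p and q, u
7. not p, u
8. q, u
9. not Dia (p or not p), v
10. not p and q, v
11. not p, v
12. q, v
13. not (p or not p), u
14. p, u
Accessibility: uRu, uRv, vRu, vRv
Branch closes: p and not p both at u.
(One branch shown.) All branches close.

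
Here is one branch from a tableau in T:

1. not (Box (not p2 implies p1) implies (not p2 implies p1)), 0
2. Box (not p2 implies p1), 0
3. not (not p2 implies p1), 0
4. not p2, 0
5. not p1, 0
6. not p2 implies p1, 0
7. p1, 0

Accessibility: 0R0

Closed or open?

Both p1 and not p1 appear at 0.

Yes, closed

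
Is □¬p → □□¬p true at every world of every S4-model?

Valid in S4

Tableau for the negation ¬(□¬p → □□¬p):
1. ¬(□¬p → □□¬p), u
2. □¬p, u   [¬→-rule on 1]
3. ¬□□¬p, u   [¬→-rule on 1]
4. ¬p, u   [□-rule on 2 via uRu]
5. ¬□¬p, v   [¬□-rule on 3: fresh world v, uRv]
6. ¬p, v   [□-rule on 2 via uRv]
7. p, w   [¬□-rule on 5: fresh world w, vRw]
8. ¬p, w   [□-rule on 2 via uRw]
Accessibility: uRu, uRv, uRw, vRv, vRw, wRw
Branch closes: p and ¬p both at w.
Every branch of the negation's tableau closes; the branch above is one of them.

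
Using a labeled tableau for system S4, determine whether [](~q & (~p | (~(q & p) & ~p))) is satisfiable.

1. [](~q & (~p | (~(q & p) & ~p))), w0
2. ~q & (~p | (~(q & p) & ~p)), w0
3. ~q, w0
4. ~p | (~(q & p) & ~p), w0
5. ~(q & p) & ~p, w0
6. ~(q & p), w0
7. ~p, w0
Accessibility: w0Rw0

Yes, satisfiable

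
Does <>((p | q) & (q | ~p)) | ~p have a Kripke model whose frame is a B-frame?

1. <>((p | q) & (q | ~p)) | ~p, 0
2. ~p, 0   [|-rule on 1 (branches; this branch)]
Accessibility: 0R0

Yes, satisfiable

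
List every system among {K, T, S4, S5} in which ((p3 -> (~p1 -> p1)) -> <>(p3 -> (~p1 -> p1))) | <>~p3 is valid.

T, S4, S5

K-tableau for the negation ~(((p3 -> (~p1 -> p1)) -> <>(p3 -> (~p1 -> p1))) | <>~p3):
1. ~(((p3 -> (~p1 -> p1)) -> <>(p3 -> (~p1 -> p1))) | <>~p3), u
2. ~((p3 -> (~p1 -> p1)) -> <>(p3 -> (~p1 -> p1))), u   [~|-rule on 1]
3. ~<>~p3, u   [~|-rule on 1]
4. p3 -> (~p1 -> p1), u   [~->-rule on 2]
5. ~<>(p3 -> (~p1 -> p1)), u   [~->-rule on 2]
6. ~p1 -> p1, u   [->-rule on 4 (branches; this branch)]
7. p1, u   [->-rule on 6 (branches; this branch)]
Complete open branch: countermodel on a K-frame, so not valid in K.
T-tableau for the negation ~(((p3 -> (~p1 -> p1)) -> <>(p3 -> (~p1 -> p1))) | <>~p3):
1. ~(((p3 -> (~p1 -> p1)) -> <>(p3 -> (~p1 -> p1))) | <>~p3), u
2. ~((p3 -> (~p1 -> p1)) -> <>(p3 -> (~p1 -> p1))), u   [~|-rule on 1]
3. ~<>~p3, u   [~|-rule on 1]
4. p3 -> (~p1 -> p1), u   [~->-rule on 2]
5. ~<>(p3 -> (~p1 -> p1)), u   [~->-rule on 2]
6. p3, u   [~<>-rule on 3 via uRu]
7. ~(p3 -> (~p1 -> p1)), u   [~<>-rule on 5 via uRu]
8. ~(~p1 -> p1), u   [~->-rule on 7]
9. ~p1, u   [~->-rule on 8]
10. ~p1 -> p1, u   [->-rule on 4 (branches; this branch)]
11. p1, u   [->-rule on 10 (branches; this branch)]
Accessibility: uRu
Branch closes: p1 and ~p1 both at u.
Every branch closes (one shown): valid in T, hence also in S4, S5 (every theorem of T is a theorem of S4 and S5).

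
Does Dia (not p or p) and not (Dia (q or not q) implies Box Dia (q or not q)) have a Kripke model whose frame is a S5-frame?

1. Dia (not p or p) and not (Dia (q or not q) implies Box Dia (q or not q)), w0
2. Dia (not p or p), w0   [and-rule on 1]
3. not (Dia (q or not q) implies Box Dia (q or not q)), w0   [and-rule on 1]
4. Dia (q or not q), w0   [neg-implies-rule on 3]
5. not Box Dia (q or not q), w0   [neg-implies-rule on 3]
6. not p or p, w1   [Dia-rule on 2: fresh world w1, w0Rw1]
7. p, w1   [or-rule on 6 (branches; this branch)]
8. q or not q, w2   [Dia-rule on 4: fresh world w2, w0Rw2]
9. not q, w2   [or-rule on 8 (branches; this branch)]
10. not Dia (q or not q), w3   [neg-Box-rule on 5: fresh world w3, w0Rw3]
11. not (q or not q), w0   [neg-Dia-rule on 10 via w3Rw0]
12. not q, w0   [neg-or-rule on 11]
13. q, w0   [neg-or-rule on 11]
Accessibility: w0Rw0, w0Rw1, w0Rw2, w0Rw3, w1Rw0, w1Rw1, w1Rw2, w1Rw3, w2Rw0, w2Rw1, w2Rw2, w2Rw3, w3Rw0, w3Rw1, w3Rw2, w3Rw3
Branch closes: q and not q both at w0.
All branches of the tableau close; one closing branch shown above.

No, unsatisfiable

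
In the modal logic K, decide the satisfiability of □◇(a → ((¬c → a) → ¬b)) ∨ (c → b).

1. □◇(a → ((¬c → a) → ¬b)) ∨ (c → b), u
2. c → b, u   [∨-rule on 1 (branches; this branch)]
3. b, u   [→-rule on 2 (branches; this branch)]

Yes, satisfiable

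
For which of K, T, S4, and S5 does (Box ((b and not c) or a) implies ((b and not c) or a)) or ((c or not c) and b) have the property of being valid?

T, S4, S5

T-tableau for the negation not ((Box ((b and not c) or a) implies ((b and not c) or a)) or ((c or not c) and b)):
1. not ((Box ((b and not c) or a) implies ((b and not c) or a)) or ((c or not c) and b)), u
2. not (Box ((b and not c) or a) implies ((b and not c) or a)), u
3. not ((c or not c) and b), u
4. Box ((b and not c) or a), u
5. not ((b and not c) or a), u
6. not (b and not c), u
7. not a, u
8. (b and not c) or a, u
9. not b, u
10. c, u
11. b and not c, u
12. b, u
13. not c, u
Accessibility: uRu
Branch closes: b and not b both at u.
Every branch closes (one shown): valid in T, hence also in S4, S5 (every theorem of T is a theorem of S4 and S5).
K-tableau for the negation not ((Box ((b and not c) or a) implies ((b and not c) or a)) or ((c or not c) and b)):
1. not ((Box ((b and not c) or a) implies ((b and not c) or a)) or ((c or not c) and b)), u
2. not (Box ((b and not c) or a) implies ((b and not c) or a)), u
3. not ((c or not c) and b), u
4. Box ((b and not c) or a), u
5. not ((b and not c) or a), u
6. not (b and not c), u
7. not a, u
8. not b, u
9. c, u
Complete open branch: countermodel on a K-frame, so not valid in K.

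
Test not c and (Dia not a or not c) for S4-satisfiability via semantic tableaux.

Satisfiable (open branch found)

1. not c and (Dia not a or not c), u
2. not c, u   [and-rule on 1]
3. Dia not a or not c, u   [and-rule on 1]
Accessibility: uRu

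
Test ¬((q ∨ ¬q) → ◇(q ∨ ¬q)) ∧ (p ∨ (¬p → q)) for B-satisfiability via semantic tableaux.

No, unsatisfiable

1. ¬((q ∨ ¬q) → ◇(q ∨ ¬q)) ∧ (p ∨ (¬p → q)), u
2. ¬((q ∨ ¬q) → ◇(q ∨ ¬q)), u   [∧-rule on 1]
3. p ∨ (¬p → q), u   [∧-rule on 1]
4. q ∨ ¬q, u   [¬→-rule on 2]
5. ¬◇(q ∨ ¬q), u   [¬→-rule on 2]
6. ¬(q ∨ ¬q), u   [¬◇-rule on 5 via uRu]
7. ¬q, u   [¬∨-rule on 6]
8. q, u   [¬∨-rule on 6]
Accessibility: uRu
Branch closes: q and ¬q both at u.
Every branch closes; the branch above is one of them.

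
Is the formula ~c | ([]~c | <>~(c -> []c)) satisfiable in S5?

1. ~c | ([]~c | <>~(c -> []c)), w0
2. []~c | <>~(c -> []c), w0
3. <>~(c -> []c), w0
4. ~(c -> []c), w1
5. c, w1
6. ~[]c, w1
7. ~c, w2
Accessibility: w0Rw0, w0Rw1, w0Rw2, w1Rw0, w1Rw1, w1Rw2, w2Rw0, w2Rw1, w2Rw2

Satisfiable (open branch found)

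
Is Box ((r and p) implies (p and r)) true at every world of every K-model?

Valid in K

Tableau for the negation not Box ((r and p) implies (p and r)):
1. not Box ((r and p) implies (p and r)), 0
2. not ((r and p) implies (p and r)), 1
3. r and p, 1
4. not (p and r), 1
5. r, 1
6. p, 1
7. not r, 1
Accessibility: 0R1
Branch closes: r and not r both at 1.
All branches of the negation close; one closing branch shown above.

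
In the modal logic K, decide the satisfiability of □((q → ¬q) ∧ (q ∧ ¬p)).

1. □((q → ¬q) ∧ (q ∧ ¬p)), 0

Satisfiable (open branch found)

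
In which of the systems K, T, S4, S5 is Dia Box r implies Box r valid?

S5

S5-tableau for the negation not (Dia Box r implies Box r):
1. not (Dia Box r implies Box r), u
2. Dia Box r, u   [neg-implies-rule on 1]
3. not Box r, u   [neg-implies-rule on 1]
4. Box r, v   [Dia-rule on 2: fresh world v, uRv]
5. r, u   [Box-rule on 4 via vRu]
6. r, v   [Box-rule on 4 via vRv]
7. not r, w   [neg-Box-rule on 3: fresh world w, uRw]
8. r, w   [Box-rule on 4 via vRw]
Accessibility: uRu, uRv, uRw, vRu, vRv, vRw, wRu, wRv, wRw
Branch closes: r and not r both at w.
Every branch closes (one shown): valid in S5.
S4-tableau for the negation not (Dia Box r implies Box r):
1. not (Dia Box r implies Box r), u
2. Dia Box r, u   [neg-implies-rule on 1]
3. not Box r, u   [neg-implies-rule on 1]
4. Box r, v   [Dia-rule on 2: fresh world v, uRv]
5. r, v   [Box-rule on 4 via vRv]
6. not r, w   [neg-Box-rule on 3: fresh world w, uRw]
Accessibility: uRu, uRv, uRw, vRv, wRw
Complete open branch: countermodel on an S4-frame, so not valid in S4, nor in K, T (the same frame is also a K-frame and a T-frame).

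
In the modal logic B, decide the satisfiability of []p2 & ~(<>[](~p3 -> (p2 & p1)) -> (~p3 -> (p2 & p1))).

Unsatisfiable

1. []p2 & ~(<>[](~p3 -> (p2 & p1)) -> (~p3 -> (p2 & p1))), w0
2. []p2, w0   [&-rule on 1]
3. ~(<>[](~p3 -> (p2 & p1)) -> (~p3 -> (p2 & p1))), w0   [&-rule on 1]
4. <>[](~p3 -> (p2 & p1)), w0   [~->-rule on 3]
5. ~(~p3 -> (p2 & p1)), w0   [~->-rule on 3]
6. ~p3, w0   [~->-rule on 5]
7. ~(p2 & p1), w0   [~->-rule on 5]
8. p2, w0   [[]-rule on 2 via w0Rw0]
9. ~p1, w0   [~&-rule on 7 (branches; this branch)]
10. [](~p3 -> (p2 & p1)), w1   [<>-rule on 4: fresh world w1, w0Rw1]
11. p2, w1   [[]-rule on 2 via w0Rw1]
12. ~p3 -> (p2 & p1), w0   [[]-rule on 10 via w1Rw0]
13. ~p3 -> (p2 & p1), w1   [[]-rule on 10 via w1Rw1]
14. p2 & p1, w0   [->-rule on 12 (branches; this branch)]
15. p1, w0   [&-rule on 14]
Accessibility: w0Rw0, w0Rw1, w1Rw0, w1Rw1
Branch closes: p1 and ~p1 both at w0.
(One branch shown.) All branches close.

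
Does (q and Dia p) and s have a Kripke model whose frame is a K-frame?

1. (q and Dia p) and s, 0
2. q and Dia p, 0   [and-rule on 1]
3. s, 0   [and-rule on 1]
4. q, 0   [and-rule on 2]
5. Dia p, 0   [and-rule on 2]
6. p, 1   [Dia-rule on 5: fresh world 1, 0R1]
Accessibility: 0R1

Satisfiable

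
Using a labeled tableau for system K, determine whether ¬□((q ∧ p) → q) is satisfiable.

1. ¬□((q ∧ p) → q), 0
2. ¬((q ∧ p) → q), 1
3. q ∧ p, 1
4. ¬q, 1
5. q, 1
6. p, 1
Accessibility: 0R1
Branch closes: q and ¬q both at 1.
Every branch closes; the branch above is one of them.

Unsatisfiable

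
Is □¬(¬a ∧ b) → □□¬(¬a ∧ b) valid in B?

Tableau for the negation ¬(□¬(¬a ∧ b) → □□¬(¬a ∧ b)):
1. ¬(□¬(¬a ∧ b) → □□¬(¬a ∧ b)), 0
2. □¬(¬a ∧ b), 0
3. ¬□□¬(¬a ∧ b), 0
4. ¬(¬a ∧ b), 0
5. ¬b, 0
6. ¬□¬(¬a ∧ b), 1
7. ¬(¬a ∧ b), 1
8. ¬b, 1
9. ¬a ∧ b, 2
10. ¬a, 2
11. b, 2
Accessibility: 0R0, 0R1, 1R0, 1R1, 1R2, 2R1, 2R2
The negation has an open branch (countermodel exists).

No, not valid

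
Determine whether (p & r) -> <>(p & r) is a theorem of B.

Valid in B

Tableau for the negation ~((p & r) -> <>(p & r)):
1. ~((p & r) -> <>(p & r)), 0
2. p & r, 0
3. ~<>(p & r), 0
4. p, 0
5. r, 0
6. ~(p & r), 0
7. ~r, 0
Accessibility: 0R0
Branch closes: r and ~r both at 0.
All branches of the negation close; one closing branch shown above.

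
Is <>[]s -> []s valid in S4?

No, not valid

Tableau for the negation ~(<>[]s -> []s):
1. ~(<>[]s -> []s), 0
2. <>[]s, 0
3. ~[]s, 0
4. []s, 1
5. s, 1
6. ~s, 2
Accessibility: 0R0, 0R1, 0R2, 1R1, 2R2
The negation has an open branch (countermodel exists).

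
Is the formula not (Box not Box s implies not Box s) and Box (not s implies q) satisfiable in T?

1. not (Box not Box s implies not Box s) and Box (not s implies q), w0
2. not (Box not Box s implies not Box s), w0   [and-rule on 1]
3. Box (not s implies q), w0   [and-rule on 1]
4. Box not Box s, w0   [neg-implies-rule on 2]
5. Box s, w0   [neg-implies-rule on 2]
6. not s implies q, w0   [Box-rule on 3 via w0Rw0]
7. not Box s, w0   [Box-rule on 4 via w0Rw0]
8. s, w0   [Box-rule on 5 via w0Rw0]
9. q, w0   [implies-rule on 6 (branches; this branch)]
10. not s, w1   [neg-Box-rule on 7: fresh world w1, w0Rw1]
11. not s implies q, w1   [Box-rule on 3 via w0Rw1]
12. not Box s, w1   [Box-rule on 4 via w0Rw1]
13. s, w1   [Box-rule on 5 via w0Rw1]
Accessibility: w0Rw0, w0Rw1, w1Rw1
Branch closes: s and not s both at w1.
Every branch closes; the branch above is one of them.

Unsatisfiable (every branch closes)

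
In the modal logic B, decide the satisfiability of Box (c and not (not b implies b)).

Yes, satisfiable

1. Box (c and not (not b implies b)), u
2. c and not (not b implies b), u
3. c, u
4. not (not b implies b), u
5. not b, u
Accessibility: uRu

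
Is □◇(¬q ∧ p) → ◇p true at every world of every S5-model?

Tableau for the negation ¬(□◇(¬q ∧ p) → ◇p):
1. ¬(□◇(¬q ∧ p) → ◇p), 0
2. □◇(¬q ∧ p), 0   [¬→-rule on 1]
3. ¬◇p, 0   [¬→-rule on 1]
4. ◇(¬q ∧ p), 0   [□-rule on 2 via 0R0]
5. ¬p, 0   [¬◇-rule on 3 via 0R0]
6. ¬q ∧ p, 1   [◇-rule on 4: fresh world 1, 0R1]
7. ¬q, 1   [∧-rule on 6]
8. p, 1   [∧-rule on 6]
9. ◇(¬q ∧ p), 1   [□-rule on 2 via 0R1]
10. ¬p, 1   [¬◇-rule on 3 via 0R1]
Accessibility: 0R0, 0R1, 1R0, 1R1
Branch closes: p and ¬p both at 1.
All branches of the negation close; one closing branch shown above.

Yes, valid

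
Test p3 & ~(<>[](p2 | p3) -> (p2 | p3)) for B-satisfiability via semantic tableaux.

Unsatisfiable

1. p3 & ~(<>[](p2 | p3) -> (p2 | p3)), u
2. p3, u
3. ~(<>[](p2 | p3) -> (p2 | p3)), u
4. <>[](p2 | p3), u
5. ~(p2 | p3), u
6. ~p2, u
7. ~p3, u
Accessibility: uRu
Branch closes: p3 and ~p3 both at u.
(One branch shown.) All branches close.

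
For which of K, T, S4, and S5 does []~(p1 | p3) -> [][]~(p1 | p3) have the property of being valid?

S4, S5

T-tableau for the negation ~([]~(p1 | p3) -> [][]~(p1 | p3)):
1. ~([]~(p1 | p3) -> [][]~(p1 | p3)), 0
2. []~(p1 | p3), 0
3. ~[][]~(p1 | p3), 0
4. ~(p1 | p3), 0
5. ~p1, 0
6. ~p3, 0
7. ~[]~(p1 | p3), 1
8. ~(p1 | p3), 1
9. ~p1, 1
10. ~p3, 1
11. p1 | p3, 2
12. p3, 2
Accessibility: 0R0, 0R1, 1R1, 1R2, 2R2
Complete open branch: countermodel on a T-frame, so not valid in T, nor in K (the same frame is also a K-frame).
S4-tableau for the negation ~([]~(p1 | p3) -> [][]~(p1 | p3)):
1. ~([]~(p1 | p3) -> [][]~(p1 | p3)), 0
2. []~(p1 | p3), 0
3. ~[][]~(p1 | p3), 0
4. ~(p1 | p3), 0
5. ~p1, 0
6. ~p3, 0
7. ~[]~(p1 | p3), 1
8. ~(p1 | p3), 1
9. ~p1, 1
10. ~p3, 1
11. p1 | p3, 2
12. ~(p1 | p3), 2
13. ~p1, 2
14. ~p3, 2
15. p3, 2
Accessibility: 0R0, 0R1, 0R2, 1R1, 1R2, 2R2
Branch closes: p3 and ~p3 both at 2.
Every branch closes (one shown): valid in S4, hence also in S5 (every theorem of S4 is a theorem of S5).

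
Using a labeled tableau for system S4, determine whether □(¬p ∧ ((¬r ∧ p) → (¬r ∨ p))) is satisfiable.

1. □(¬p ∧ ((¬r ∧ p) → (¬r ∨ p))), 0
2. ¬p ∧ ((¬r ∧ p) → (¬r ∨ p)), 0   [□-rule on 1 via 0R0]
3. ¬p, 0   [∧-rule on 2]
4. (¬r ∧ p) → (¬r ∨ p), 0   [∧-rule on 2]
5. ¬r ∨ p, 0   [→-rule on 4 (branches; this branch)]
6. ¬r, 0   [∨-rule on 5 (branches; this branch)]
Accessibility: 0R0

Satisfiable (open branch found)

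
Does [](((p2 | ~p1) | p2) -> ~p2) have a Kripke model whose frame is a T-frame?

1. [](((p2 | ~p1) | p2) -> ~p2), 0
2. ((p2 | ~p1) | p2) -> ~p2, 0
3. ~p2, 0
Accessibility: 0R0

Yes, satisfiable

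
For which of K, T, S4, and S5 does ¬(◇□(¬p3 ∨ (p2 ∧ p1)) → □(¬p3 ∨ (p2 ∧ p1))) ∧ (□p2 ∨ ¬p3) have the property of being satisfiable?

K, T, S4

S4-tableau for the formula:
1. ¬(◇□(¬p3 ∨ (p2 ∧ p1)) → □(¬p3 ∨ (p2 ∧ p1))) ∧ (□p2 ∨ ¬p3), 0
2. ¬(◇□(¬p3 ∨ (p2 ∧ p1)) → □(¬p3 ∨ (p2 ∧ p1))), 0   [∧-rule on 1]
3. □p2 ∨ ¬p3, 0   [∧-rule on 1]
4. ◇□(¬p3 ∨ (p2 ∧ p1)), 0   [¬→-rule on 2]
5. ¬□(¬p3 ∨ (p2 ∧ p1)), 0   [¬→-rule on 2]
6. ¬p3, 0   [∨-rule on 3 (branches; this branch)]
7. □(¬p3 ∨ (p2 ∧ p1)), 1   [◇-rule on 4: fresh world 1, 0R1]
8. ¬p3 ∨ (p2 ∧ p1), 1   [□-rule on 7 via 1R1]
9. p2 ∧ p1, 1   [∨-rule on 8 (branches; this branch)]
10. p2, 1   [∧-rule on 9]
11. p1, 1   [∧-rule on 9]
12. ¬(¬p3 ∨ (p2 ∧ p1)), 2   [¬□-rule on 5: fresh world 2, 0R2]
13. p3, 2   [¬∨-rule on 12]
14. ¬(p2 ∧ p1), 2   [¬∨-rule on 12]
15. ¬p1, 2   [¬∧-rule on 14 (branches; this branch)]
Accessibility: 0R0, 0R1, 0R2, 1R1, 2R2
Complete open branch: satisfiable in S4, hence also in K, T (this S4-model is also a K-model and a T-model).
S5-tableau for the formula:
1. ¬(◇□(¬p3 ∨ (p2 ∧ p1)) → □(¬p3 ∨ (p2 ∧ p1))) ∧ (□p2 ∨ ¬p3), 0
2. ¬(◇□(¬p3 ∨ (p2 ∧ p1)) → □(¬p3 ∨ (p2 ∧ p1))), 0   [∧-rule on 1]
3. □p2 ∨ ¬p3, 0   [∧-rule on 1]
4. ◇□(¬p3 ∨ (p2 ∧ p1)), 0   [¬→-rule on 2]
5. ¬□(¬p3 ∨ (p2 ∧ p1)), 0   [¬→-rule on 2]
6. □p2, 0   [∨-rule on 3 (branches; this branch)]
7. p2, 0   [□-rule on 6 via 0R0]
8. □(¬p3 ∨ (p2 ∧ p1)), 1   [◇-rule on 4: fresh world 1, 0R1]
9. p2, 1   [□-rule on 6 via 0R1]
10. ¬p3 ∨ (p2 ∧ p1), 0   [□-rule on 8 via 1R0]
11. ¬p3 ∨ (p2 ∧ p1), 1   [□-rule on 8 via 1R1]
12. p2 ∧ p1, 0   [∨-rule on 10 (branches; this branch)]
13. p1, 0   [∧-rule on 12]
14. p2 ∧ p1, 1   [∨-rule on 11 (branches; this branch)]
15. p1, 1   [∧-rule on 14]
16. ¬(¬p3 ∨ (p2 ∧ p1)), 2   [¬□-rule on 5: fresh world 2, 0R2]
17. p3, 2   [¬∨-rule on 16]
18. ¬(p2 ∧ p1), 2   [¬∨-rule on 16]
19. p2, 2   [□-rule on 6 via 0R2]
20. ¬p3 ∨ (p2 ∧ p1), 2   [□-rule on 8 via 1R2]
21. ¬p1, 2   [¬∧-rule on 18 (branches; this branch)]
22. p2 ∧ p1, 2   [∨-rule on 20 (branches; this branch)]
23. p1, 2   [∧-rule on 22]
Accessibility: 0R0, 0R1, 0R2, 1R0, 1R1, 1R2, 2R0, 2R1, 2R2
Branch closes: p1 and ¬p1 both at 2.
Every branch closes (one shown): unsatisfiable in S5.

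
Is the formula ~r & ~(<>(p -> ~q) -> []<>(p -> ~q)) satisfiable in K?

Yes, satisfiable

1. ~r & ~(<>(p -> ~q) -> []<>(p -> ~q)), w0
2. ~r, w0
3. ~(<>(p -> ~q) -> []<>(p -> ~q)), w0
4. <>(p -> ~q), w0
5. ~[]<>(p -> ~q), w0
6. p -> ~q, w1
7. ~q, w1
8. ~<>(p -> ~q), w2
Accessibility: w0Rw1, w0Rw2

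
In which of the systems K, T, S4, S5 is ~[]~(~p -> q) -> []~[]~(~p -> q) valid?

S5

S4-tableau for the negation ~(~[]~(~p -> q) -> []~[]~(~p -> q)):
1. ~(~[]~(~p -> q) -> []~[]~(~p -> q)), 0
2. ~[]~(~p -> q), 0
3. ~[]~[]~(~p -> q), 0
4. ~p -> q, 1
5. q, 1
6. []~(~p -> q), 2
7. ~(~p -> q), 2
8. ~p, 2
9. ~q, 2
Accessibility: 0R0, 0R1, 0R2, 1R1, 2R2
Complete open branch: countermodel on an S4-frame, so not valid in S4, nor in K, T (the same frame is also a K-frame and a T-frame).
S5-tableau for the negation ~(~[]~(~p -> q) -> []~[]~(~p -> q)):
1. ~(~[]~(~p -> q) -> []~[]~(~p -> q)), 0
2. ~[]~(~p -> q), 0
3. ~[]~[]~(~p -> q), 0
4. ~p -> q, 1
5. q, 1
6. []~(~p -> q), 2
7. ~(~p -> q), 0
8. ~p, 0
9. ~q, 0
10. ~(~p -> q), 1
11. ~p, 1
12. ~q, 1
Accessibility: 0R0, 0R1, 0R2, 1R0, 1R1, 1R2, 2R0, 2R1, 2R2
Branch closes: q and ~q both at 1.
Every branch closes (one shown): valid in S5.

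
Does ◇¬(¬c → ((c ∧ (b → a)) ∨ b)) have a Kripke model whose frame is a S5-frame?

Yes, satisfiable

1. ◇¬(¬c → ((c ∧ (b → a)) ∨ b)), 0
2. ¬(¬c → ((c ∧ (b → a)) ∨ b)), 1
3. ¬c, 1
4. ¬((c ∧ (b → a)) ∨ b), 1
5. ¬(c ∧ (b → a)), 1
6. ¬b, 1
Accessibility: 0R0, 0R1, 1R0, 1R1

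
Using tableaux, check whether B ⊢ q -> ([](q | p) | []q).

Tableau for the negation ~(q -> ([](q | p) | []q)):
1. ~(q -> ([](q | p) | []q)), u
2. q, u   [~->-rule on 1]
3. ~([](q | p) | []q), u   [~->-rule on 1]
4. ~[](q | p), u   [~|-rule on 3]
5. ~[]q, u   [~|-rule on 3]
6. ~(q | p), v   [~[]-rule on 4: fresh world v, uRv]
7. ~q, v   [~|-rule on 6]
8. ~p, v   [~|-rule on 6]
9. ~q, w   [~[]-rule on 5: fresh world w, uRw]
Accessibility: uRu, uRv, uRw, vRu, vRv, wRu, wRw
The negation has an open branch (countermodel exists).

No, not valid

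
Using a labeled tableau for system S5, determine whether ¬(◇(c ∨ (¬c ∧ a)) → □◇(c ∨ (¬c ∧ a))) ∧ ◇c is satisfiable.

Unsatisfiable (every branch closes)

1. ¬(◇(c ∨ (¬c ∧ a)) → □◇(c ∨ (¬c ∧ a))) ∧ ◇c, 0
2. ¬(◇(c ∨ (¬c ∧ a)) → □◇(c ∨ (¬c ∧ a))), 0
3. ◇c, 0
4. ◇(c ∨ (¬c ∧ a)), 0
5. ¬□◇(c ∨ (¬c ∧ a)), 0
6. c, 1
7. c ∨ (¬c ∧ a), 2
8. ¬c ∧ a, 2
9. ¬c, 2
10. a, 2
11. ¬◇(c ∨ (¬c ∧ a)), 3
12. ¬(c ∨ (¬c ∧ a)), 0
13. ¬c, 0
14. ¬(¬c ∧ a), 0
15. ¬(c ∨ (¬c ∧ a)), 1
16. ¬c, 1
17. ¬(¬c ∧ a), 1
Accessibility: 0R0, 0R1, 0R2, 0R3, 1R0, 1R1, 1R2, 1R3, 2R0, 2R1, 2R2, 2R3, 3R0, 3R1, 3R2, 3R3
Branch closes: c and ¬c both at 1.
All branches of the tableau close; one closing branch shown above.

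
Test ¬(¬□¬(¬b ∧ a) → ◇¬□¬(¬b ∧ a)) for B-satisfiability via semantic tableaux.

No, unsatisfiable

1. ¬(¬□¬(¬b ∧ a) → ◇¬□¬(¬b ∧ a)), 0
2. ¬□¬(¬b ∧ a), 0
3. ¬◇¬□¬(¬b ∧ a), 0
4. □¬(¬b ∧ a), 0
5. ¬(¬b ∧ a), 0
6. ¬a, 0
7. ¬b ∧ a, 1
8. ¬b, 1
9. a, 1
10. □¬(¬b ∧ a), 1
11. ¬(¬b ∧ a), 1
12. ¬a, 1
Accessibility: 0R0, 0R1, 1R0, 1R1
Branch closes: a and ¬a both at 1.
Every branch closes; the branch above is one of them.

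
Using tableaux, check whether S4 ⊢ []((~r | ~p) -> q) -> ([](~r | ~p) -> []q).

Tableau for the negation ~([]((~r | ~p) -> q) -> ([](~r | ~p) -> []q)):
1. ~([]((~r | ~p) -> q) -> ([](~r | ~p) -> []q)), u
2. []((~r | ~p) -> q), u
3. ~([](~r | ~p) -> []q), u
4. [](~r | ~p), u
5. ~[]q, u
6. (~r | ~p) -> q, u
7. ~r | ~p, u
8. q, u
9. ~p, u
10. ~q, v
11. (~r | ~p) -> q, v
12. ~r | ~p, v
13. ~(~r | ~p), v
14. r, v
15. p, v
16. ~p, v
Accessibility: uRu, uRv, vRv
Branch closes: p and ~p both at v.
Every branch of the negation's tableau closes; the branch above is one of them.

Yes, valid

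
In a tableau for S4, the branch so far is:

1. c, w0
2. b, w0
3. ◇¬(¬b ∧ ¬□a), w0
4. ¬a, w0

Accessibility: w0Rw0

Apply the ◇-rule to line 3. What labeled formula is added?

a fresh world w1 with w0Rw1, and ¬(¬b ∧ ¬□a) at w1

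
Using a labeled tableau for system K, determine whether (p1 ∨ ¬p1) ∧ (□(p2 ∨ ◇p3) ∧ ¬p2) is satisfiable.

1. (p1 ∨ ¬p1) ∧ (□(p2 ∨ ◇p3) ∧ ¬p2), 0
2. p1 ∨ ¬p1, 0
3. □(p2 ∨ ◇p3) ∧ ¬p2, 0
4. □(p2 ∨ ◇p3), 0
5. ¬p2, 0
6. ¬p1, 0

Satisfiable (open branch found)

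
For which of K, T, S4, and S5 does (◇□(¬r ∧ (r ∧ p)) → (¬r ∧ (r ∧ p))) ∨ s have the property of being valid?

K-tableau for the negation ¬((◇□(¬r ∧ (r ∧ p)) → (¬r ∧ (r ∧ p))) ∨ s):
1. ¬((◇□(¬r ∧ (r ∧ p)) → (¬r ∧ (r ∧ p))) ∨ s), w0
2. ¬(◇□(¬r ∧ (r ∧ p)) → (¬r ∧ (r ∧ p))), w0   [¬∨-rule on 1]
3. ¬s, w0   [¬∨-rule on 1]
4. ◇□(¬r ∧ (r ∧ p)), w0   [¬→-rule on 2]
5. ¬(¬r ∧ (r ∧ p)), w0   [¬→-rule on 2]
6. ¬(r ∧ p), w0   [¬∧-rule on 5 (branches; this branch)]
7. ¬p, w0   [¬∧-rule on 6 (branches; this branch)]
8. □(¬r ∧ (r ∧ p)), w1   [◇-rule on 4: fresh world w1, w0Rw1]
Accessibility: w0Rw1
Complete open branch: countermodel on a K-frame, so not valid in K.
T-tableau for the negation ¬((◇□(¬r ∧ (r ∧ p)) → (¬r ∧ (r ∧ p))) ∨ s):
1. ¬((◇□(¬r ∧ (r ∧ p)) → (¬r ∧ (r ∧ p))) ∨ s), w0
2. ¬(◇□(¬r ∧ (r ∧ p)) → (¬r ∧ (r ∧ p))), w0   [¬∨-rule on 1]
3. ¬s, w0   [¬∨-rule on 1]
4. ◇□(¬r ∧ (r ∧ p)), w0   [¬→-rule on 2]
5. ¬(¬r ∧ (r ∧ p)), w0   [¬→-rule on 2]
6. ¬(r ∧ p), w0   [¬∧-rule on 5 (branches; this branch)]
7. ¬p, w0   [¬∧-rule on 6 (branches; this branch)]
8. □(¬r ∧ (r ∧ p)), w1   [◇-rule on 4: fresh world w1, w0Rw1]
9. ¬r ∧ (r ∧ p), w1   [□-rule on 8 via w1Rw1]
10. ¬r, w1   [∧-rule on 9]
11. r ∧ p, w1   [∧-rule on 9]
12. r, w1   [∧-rule on 11]
13. p, w1   [∧-rule on 11]
Accessibility: w0Rw0, w0Rw1, w1Rw1
Branch closes: r and ¬r both at w1.
Every branch closes (one shown): valid in T, hence also in S4, S5 (every theorem of T is a theorem of S4 and S5).

T, S4, S5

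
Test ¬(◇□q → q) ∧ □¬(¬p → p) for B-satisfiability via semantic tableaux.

No, unsatisfiable

1. ¬(◇□q → q) ∧ □¬(¬p → p), w0
2. ¬(◇□q → q), w0   [∧-rule on 1]
3. □¬(¬p → p), w0   [∧-rule on 1]
4. ◇□q, w0   [¬→-rule on 2]
5. ¬q, w0   [¬→-rule on 2]
6. ¬(¬p → p), w0   [□-rule on 3 via w0Rw0]
7. ¬p, w0   [¬→-rule on 6]
8. □q, w1   [◇-rule on 4: fresh world w1, w0Rw1]
9. ¬(¬p → p), w1   [□-rule on 3 via w0Rw1]
10. ¬p, w1   [¬→-rule on 9]
11. q, w0   [□-rule on 8 via w1Rw0]
Accessibility: w0Rw0, w0Rw1, w1Rw0, w1Rw1
Branch closes: q and ¬q both at w0.
All branches of the tableau close; one closing branch shown above.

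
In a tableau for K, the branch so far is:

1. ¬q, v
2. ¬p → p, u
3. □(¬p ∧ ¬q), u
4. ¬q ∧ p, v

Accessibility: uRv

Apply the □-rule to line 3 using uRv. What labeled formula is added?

¬p ∧ ¬q, v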